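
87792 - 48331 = 39461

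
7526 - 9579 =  - 2053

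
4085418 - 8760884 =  - 4675466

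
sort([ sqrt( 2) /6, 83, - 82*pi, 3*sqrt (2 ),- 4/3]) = [ - 82*pi , - 4/3, sqrt( 2 ) /6, 3*sqrt(2), 83]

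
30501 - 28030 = 2471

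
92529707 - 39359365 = 53170342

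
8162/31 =263 + 9/31   =  263.29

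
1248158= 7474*167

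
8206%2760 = 2686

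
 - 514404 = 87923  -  602327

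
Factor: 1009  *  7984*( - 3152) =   -  25392058112= -  2^8*197^1*499^1 * 1009^1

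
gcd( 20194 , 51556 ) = 2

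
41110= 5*8222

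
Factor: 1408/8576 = 11^1*67^( - 1)= 11/67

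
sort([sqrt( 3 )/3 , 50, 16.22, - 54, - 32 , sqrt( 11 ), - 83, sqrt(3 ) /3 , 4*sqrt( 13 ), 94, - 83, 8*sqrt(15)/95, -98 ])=[ - 98, - 83, - 83, - 54, -32, 8*sqrt (15 )/95,sqrt( 3)/3, sqrt(3 ) /3, sqrt( 11), 4 *sqrt(13), 16.22, 50, 94]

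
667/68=9 + 55/68=9.81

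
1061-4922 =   -  3861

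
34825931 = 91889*379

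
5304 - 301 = 5003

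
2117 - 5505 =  - 3388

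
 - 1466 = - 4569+3103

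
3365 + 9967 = 13332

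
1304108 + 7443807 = 8747915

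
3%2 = 1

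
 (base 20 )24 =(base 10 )44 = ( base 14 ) 32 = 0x2C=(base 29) 1f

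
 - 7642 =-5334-2308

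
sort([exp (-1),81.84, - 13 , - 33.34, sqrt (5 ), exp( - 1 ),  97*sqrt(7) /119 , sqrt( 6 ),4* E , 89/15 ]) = [-33.34,-13,exp( - 1 ) , exp( - 1 ), 97*sqrt ( 7 )/119, sqrt( 5 ),sqrt ( 6 ), 89/15,4*E, 81.84] 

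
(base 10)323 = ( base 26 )CB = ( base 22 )ef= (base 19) H0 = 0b101000011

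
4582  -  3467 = 1115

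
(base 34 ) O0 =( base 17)2e0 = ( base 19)24i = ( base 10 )816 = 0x330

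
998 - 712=286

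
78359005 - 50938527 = 27420478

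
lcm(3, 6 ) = 6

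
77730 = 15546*5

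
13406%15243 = 13406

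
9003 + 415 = 9418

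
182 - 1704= - 1522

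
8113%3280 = 1553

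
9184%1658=894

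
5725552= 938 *6104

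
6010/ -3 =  - 2004  +  2/3 = - 2003.33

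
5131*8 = 41048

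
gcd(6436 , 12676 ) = 4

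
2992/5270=88/155 =0.57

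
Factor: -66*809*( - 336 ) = 2^5*3^2*7^1*11^1*809^1  =  17940384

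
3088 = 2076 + 1012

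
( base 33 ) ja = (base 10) 637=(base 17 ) 238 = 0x27d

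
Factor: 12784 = 2^4 * 17^1*47^1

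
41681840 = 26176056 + 15505784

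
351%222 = 129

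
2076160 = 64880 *32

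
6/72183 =2/24061 =0.00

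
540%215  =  110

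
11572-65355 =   -  53783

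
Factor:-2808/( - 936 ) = 3 =3^1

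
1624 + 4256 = 5880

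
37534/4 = 18767/2 = 9383.50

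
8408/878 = 4204/439 = 9.58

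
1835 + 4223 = 6058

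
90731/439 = 90731/439 = 206.68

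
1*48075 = 48075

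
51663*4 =206652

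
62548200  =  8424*7425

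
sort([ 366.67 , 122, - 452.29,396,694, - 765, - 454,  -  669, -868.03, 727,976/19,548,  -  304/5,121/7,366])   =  [-868.03,  -  765, - 669,- 454,- 452.29, - 304/5,121/7 , 976/19, 122, 366, 366.67 , 396,548, 694, 727]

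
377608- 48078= 329530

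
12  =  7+5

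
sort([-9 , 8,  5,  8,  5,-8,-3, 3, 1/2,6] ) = [ -9, - 8, - 3  ,  1/2, 3,5,  5,  6, 8, 8] 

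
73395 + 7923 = 81318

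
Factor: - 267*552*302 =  - 2^4 * 3^2 * 23^1*89^1*151^1 = - 44509968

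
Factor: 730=2^1*5^1*73^1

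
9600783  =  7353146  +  2247637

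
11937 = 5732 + 6205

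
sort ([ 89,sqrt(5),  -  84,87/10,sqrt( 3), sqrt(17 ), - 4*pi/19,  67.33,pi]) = [ - 84,  -  4*pi/19,  sqrt( 3),  sqrt( 5),  pi, sqrt( 17), 87/10,67.33,89 ] 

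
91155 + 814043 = 905198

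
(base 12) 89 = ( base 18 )5F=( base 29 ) 3i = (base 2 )1101001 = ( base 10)105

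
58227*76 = 4425252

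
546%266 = 14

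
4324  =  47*92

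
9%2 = 1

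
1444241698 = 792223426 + 652018272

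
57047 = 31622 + 25425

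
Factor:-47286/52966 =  - 333/373 = - 3^2*37^1*373^( - 1 )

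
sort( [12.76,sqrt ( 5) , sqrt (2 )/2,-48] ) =[  -  48,sqrt( 2)/2,  sqrt( 5),  12.76]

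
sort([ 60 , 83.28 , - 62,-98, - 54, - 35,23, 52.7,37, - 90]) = [ - 98, - 90,- 62, - 54, - 35, 23, 37,52.7 , 60,83.28]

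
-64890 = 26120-91010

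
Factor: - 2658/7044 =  - 443/1174  =  -2^( - 1) * 443^1 *587^( - 1 ) 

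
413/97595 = 413/97595  =  0.00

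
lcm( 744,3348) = 6696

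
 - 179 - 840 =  - 1019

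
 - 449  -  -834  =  385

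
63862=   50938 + 12924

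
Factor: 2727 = 3^3*101^1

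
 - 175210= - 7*25030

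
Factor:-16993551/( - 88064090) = 2^( - 1 )*3^1*5^ ( - 1 ) * 641^1*2543^( - 1)*3463^(-1)*8837^1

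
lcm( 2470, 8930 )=116090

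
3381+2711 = 6092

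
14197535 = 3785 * 3751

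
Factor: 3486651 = 3^1*7^1*166031^1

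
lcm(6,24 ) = 24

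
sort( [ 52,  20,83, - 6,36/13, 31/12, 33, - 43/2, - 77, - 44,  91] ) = [-77, - 44,  -  43/2,-6,  31/12, 36/13, 20, 33, 52, 83,  91]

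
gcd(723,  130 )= 1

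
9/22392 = 1/2488 = 0.00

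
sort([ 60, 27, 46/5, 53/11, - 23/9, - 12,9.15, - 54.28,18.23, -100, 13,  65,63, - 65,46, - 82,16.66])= [ - 100, - 82, - 65, - 54.28, - 12, - 23/9,  53/11 , 9.15, 46/5,13,16.66,18.23,27, 46, 60, 63,65]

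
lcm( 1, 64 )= 64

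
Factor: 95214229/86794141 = 7^(  -  2)*11^1*17^2 *31^( - 1)*61^1*491^1 * 57139^( - 1) 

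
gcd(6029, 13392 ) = 1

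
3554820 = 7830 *454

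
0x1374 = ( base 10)4980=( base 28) 69o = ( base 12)2A70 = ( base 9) 6743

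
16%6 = 4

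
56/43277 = 56/43277 = 0.00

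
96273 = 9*10697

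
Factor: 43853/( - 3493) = - 7^ ( - 1 )*499^(- 1)*43853^1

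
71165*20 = 1423300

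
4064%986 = 120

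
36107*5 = 180535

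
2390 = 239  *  10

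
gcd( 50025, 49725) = 75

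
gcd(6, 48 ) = 6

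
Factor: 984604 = 2^2 * 246151^1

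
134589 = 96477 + 38112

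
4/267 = 4/267  =  0.01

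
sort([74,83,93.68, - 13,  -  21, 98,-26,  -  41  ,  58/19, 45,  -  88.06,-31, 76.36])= [ - 88.06 , - 41, - 31 , - 26, - 21, - 13 , 58/19,45, 74 , 76.36,  83,93.68, 98]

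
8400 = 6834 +1566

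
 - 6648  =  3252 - 9900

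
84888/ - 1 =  - 84888 + 0/1 = -84888.00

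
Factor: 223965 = 3^4*5^1*7^1*79^1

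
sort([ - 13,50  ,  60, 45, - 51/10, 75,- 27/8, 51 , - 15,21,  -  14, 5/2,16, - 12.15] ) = [ - 15, - 14, - 13, - 12.15 , - 51/10, - 27/8,5/2, 16,21,45,50,51,60, 75 ]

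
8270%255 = 110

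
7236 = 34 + 7202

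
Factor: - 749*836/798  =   - 2354/3= - 2^1*3^( - 1)*11^1* 107^1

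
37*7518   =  278166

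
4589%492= 161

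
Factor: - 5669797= - 7^1*239^1 * 3389^1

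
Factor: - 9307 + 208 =-9099 =- 3^3*337^1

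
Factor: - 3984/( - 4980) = 4/5 = 2^2*5^( - 1) 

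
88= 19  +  69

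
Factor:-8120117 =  - 8120117^1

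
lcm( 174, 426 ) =12354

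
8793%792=81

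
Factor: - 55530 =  - 2^1*3^2 * 5^1*617^1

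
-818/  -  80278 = 409/40139=0.01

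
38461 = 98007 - 59546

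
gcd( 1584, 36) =36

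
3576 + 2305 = 5881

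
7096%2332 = 100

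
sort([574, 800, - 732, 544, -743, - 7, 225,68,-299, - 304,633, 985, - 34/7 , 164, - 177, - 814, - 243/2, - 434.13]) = [  -  814,-743, - 732, - 434.13, - 304, - 299,-177,-243/2, - 7, -34/7,  68, 164, 225 , 544, 574, 633, 800, 985 ] 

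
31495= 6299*5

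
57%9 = 3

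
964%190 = 14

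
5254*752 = 3951008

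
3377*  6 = 20262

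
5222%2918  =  2304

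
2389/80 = 2389/80 = 29.86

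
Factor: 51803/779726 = 2^(  -  1)*197^( - 1)*1979^( - 1)*51803^1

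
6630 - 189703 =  - 183073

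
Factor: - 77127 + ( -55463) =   -  132590 = - 2^1* 5^1*13259^1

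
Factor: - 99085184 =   -  2^7*11^1  *70373^1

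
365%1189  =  365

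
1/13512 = 1/13512=0.00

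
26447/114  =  231 + 113/114= 231.99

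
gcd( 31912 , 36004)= 4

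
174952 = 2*87476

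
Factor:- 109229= - 109229^1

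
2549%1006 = 537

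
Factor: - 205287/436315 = - 3^1*5^ ( - 1 )*11^(-1) * 41^1*1669^1*7933^(-1 )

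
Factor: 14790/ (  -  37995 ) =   -  2^1*29^1*149^ (-1) =-58/149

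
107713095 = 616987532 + -509274437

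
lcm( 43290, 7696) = 346320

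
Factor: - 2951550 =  - 2^1*3^2*5^2*7^1* 937^1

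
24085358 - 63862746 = -39777388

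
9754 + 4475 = 14229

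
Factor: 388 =2^2*97^1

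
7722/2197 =594/169 = 3.51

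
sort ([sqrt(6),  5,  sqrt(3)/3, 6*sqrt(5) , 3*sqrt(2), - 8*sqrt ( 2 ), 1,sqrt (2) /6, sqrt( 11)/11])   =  [  -  8*sqrt ( 2),sqrt ( 2)/6,sqrt( 11)/11, sqrt( 3)/3, 1,  sqrt ( 6),  3*sqrt(  2),5,6*sqrt(5 )]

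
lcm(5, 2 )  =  10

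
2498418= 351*7118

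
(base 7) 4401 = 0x621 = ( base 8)3041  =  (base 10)1569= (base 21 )3bf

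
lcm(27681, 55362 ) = 55362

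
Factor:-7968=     -  2^5*3^1*83^1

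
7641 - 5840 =1801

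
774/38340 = 43/2130 = 0.02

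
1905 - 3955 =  - 2050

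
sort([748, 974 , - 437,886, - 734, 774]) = [ - 734, - 437, 748,774 , 886,974 ]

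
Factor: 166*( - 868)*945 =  - 2^3*3^3 * 5^1*7^2*31^1*83^1 = -  136163160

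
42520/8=5315 = 5315.00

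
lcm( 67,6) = 402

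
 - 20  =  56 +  - 76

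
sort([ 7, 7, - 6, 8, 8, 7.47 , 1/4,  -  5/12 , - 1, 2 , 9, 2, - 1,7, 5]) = [ - 6, - 1, - 1, - 5/12, 1/4, 2, 2, 5,7, 7 , 7,  7.47 , 8,8, 9]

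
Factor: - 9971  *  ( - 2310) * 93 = 2142069930 = 2^1*3^2 * 5^1*7^1*11^1 * 13^2  *  31^1*  59^1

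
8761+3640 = 12401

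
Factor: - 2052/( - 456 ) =9/2 =2^ (  -  1 )*3^2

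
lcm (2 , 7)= 14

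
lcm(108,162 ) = 324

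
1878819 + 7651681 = 9530500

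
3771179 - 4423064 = -651885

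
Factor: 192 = 2^6*3^1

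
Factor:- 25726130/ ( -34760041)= 2^1 *5^1 * 283^( - 1) * 122827^( - 1 )*2572613^1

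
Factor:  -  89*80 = -7120 = - 2^4*5^1*89^1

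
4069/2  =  4069/2=2034.50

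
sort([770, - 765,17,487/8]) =[ - 765, 17,487/8,770 ]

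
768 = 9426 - 8658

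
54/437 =54/437 = 0.12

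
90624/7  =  90624/7 = 12946.29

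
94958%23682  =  230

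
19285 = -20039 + 39324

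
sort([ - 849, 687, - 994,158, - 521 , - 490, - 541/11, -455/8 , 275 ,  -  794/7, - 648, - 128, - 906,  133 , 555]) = [ - 994, - 906, - 849, - 648, - 521,-490 ,-128 ,  -  794/7, - 455/8, - 541/11,  133,158,275,555,687]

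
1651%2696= 1651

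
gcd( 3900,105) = 15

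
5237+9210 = 14447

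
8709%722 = 45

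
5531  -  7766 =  -2235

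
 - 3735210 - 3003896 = -6739106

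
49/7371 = 7/1053 = 0.01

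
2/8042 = 1/4021 = 0.00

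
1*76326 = 76326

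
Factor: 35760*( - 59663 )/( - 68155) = 426709776/13631 = 2^4 * 3^1*43^( - 1)*149^1*317^( - 1)*59663^1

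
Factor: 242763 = 3^1 *19^1*4259^1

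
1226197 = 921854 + 304343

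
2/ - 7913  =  -1 + 7911/7913=- 0.00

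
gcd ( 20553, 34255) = 6851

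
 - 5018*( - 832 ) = 4174976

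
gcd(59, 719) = 1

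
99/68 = 1 + 31/68 = 1.46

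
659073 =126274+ 532799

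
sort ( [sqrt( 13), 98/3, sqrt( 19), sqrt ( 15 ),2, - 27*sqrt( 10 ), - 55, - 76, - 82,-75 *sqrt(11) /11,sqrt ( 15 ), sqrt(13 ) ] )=[ - 27* sqrt ( 10) ,-82,-76,  -  55,  -  75*sqrt(11)/11 , 2, sqrt( 13) , sqrt ( 13), sqrt( 15), sqrt( 15),sqrt( 19),  98/3] 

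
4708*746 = 3512168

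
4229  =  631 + 3598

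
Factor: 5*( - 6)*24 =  - 2^4*3^2*5^1 = - 720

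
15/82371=5/27457 = 0.00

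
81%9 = 0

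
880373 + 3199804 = 4080177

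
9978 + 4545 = 14523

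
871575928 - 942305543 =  - 70729615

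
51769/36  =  1438 + 1/36 =1438.03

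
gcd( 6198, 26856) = 6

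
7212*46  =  331752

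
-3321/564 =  - 1107/188 = - 5.89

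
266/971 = 266/971 = 0.27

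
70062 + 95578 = 165640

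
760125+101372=861497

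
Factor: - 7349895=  - 3^2 * 5^1*7^1 * 23333^1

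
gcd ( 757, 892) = 1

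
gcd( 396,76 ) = 4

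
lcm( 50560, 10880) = 859520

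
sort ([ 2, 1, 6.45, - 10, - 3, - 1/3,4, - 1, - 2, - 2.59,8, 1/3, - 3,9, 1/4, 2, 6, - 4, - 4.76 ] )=[-10, - 4.76, - 4, - 3, - 3, - 2.59,-2, - 1, - 1/3, 1/4,  1/3, 1,2, 2, 4, 6,6.45, 8 , 9]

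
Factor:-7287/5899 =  - 21/17 =- 3^1 * 7^1  *17^(-1 )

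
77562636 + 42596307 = 120158943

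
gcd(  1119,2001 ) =3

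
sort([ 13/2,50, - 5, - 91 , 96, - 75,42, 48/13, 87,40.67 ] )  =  [ - 91, - 75, - 5, 48/13,13/2,40.67, 42, 50,87,  96]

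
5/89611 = 5/89611  =  0.00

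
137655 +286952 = 424607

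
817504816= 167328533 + 650176283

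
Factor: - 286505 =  - 5^1 * 57301^1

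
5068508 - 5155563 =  - 87055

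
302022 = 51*5922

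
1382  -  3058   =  -1676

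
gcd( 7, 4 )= 1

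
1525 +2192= 3717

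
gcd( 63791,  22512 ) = 7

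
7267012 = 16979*428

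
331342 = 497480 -166138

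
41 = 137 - 96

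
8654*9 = 77886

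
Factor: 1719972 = 2^2*3^2*47777^1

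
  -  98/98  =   - 1 = -1.00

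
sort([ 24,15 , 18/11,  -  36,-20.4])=[ - 36, - 20.4,18/11,  15, 24 ] 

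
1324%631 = 62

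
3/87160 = 3/87160=0.00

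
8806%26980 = 8806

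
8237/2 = 4118 + 1/2 = 4118.50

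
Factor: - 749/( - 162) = 2^ ( -1)*3^( - 4)* 7^1*107^1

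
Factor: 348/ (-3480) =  - 2^( - 1)*5^( - 1)  =  -  1/10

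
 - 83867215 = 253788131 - 337655346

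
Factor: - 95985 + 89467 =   -  2^1*3259^1 = - 6518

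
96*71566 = 6870336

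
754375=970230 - 215855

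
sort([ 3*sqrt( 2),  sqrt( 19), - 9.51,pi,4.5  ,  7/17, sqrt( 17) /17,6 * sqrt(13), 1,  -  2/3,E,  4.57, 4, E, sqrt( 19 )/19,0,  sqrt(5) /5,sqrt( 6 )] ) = [-9.51, - 2/3,0,  sqrt( 19)/19, sqrt(17) /17,7/17,sqrt( 5)/5,1, sqrt( 6 ),E,E, pi,4, 3*sqrt(2),sqrt( 19), 4.5,4.57,6*sqrt(13) ] 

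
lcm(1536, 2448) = 78336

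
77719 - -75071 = 152790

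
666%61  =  56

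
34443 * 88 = 3030984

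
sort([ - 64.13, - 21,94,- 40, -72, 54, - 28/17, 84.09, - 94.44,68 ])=[ - 94.44, - 72,  -  64.13, - 40, - 21, - 28/17, 54, 68 , 84.09,94 ] 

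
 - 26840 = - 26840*1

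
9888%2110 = 1448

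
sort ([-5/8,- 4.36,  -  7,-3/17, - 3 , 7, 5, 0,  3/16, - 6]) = [- 7, - 6,- 4.36, - 3,-5/8, - 3/17, 0, 3/16, 5,7] 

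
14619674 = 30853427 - 16233753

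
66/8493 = 22/2831 = 0.01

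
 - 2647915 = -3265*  811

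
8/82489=8/82489 =0.00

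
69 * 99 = 6831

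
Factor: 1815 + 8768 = 10583 = 19^1 * 557^1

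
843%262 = 57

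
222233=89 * 2497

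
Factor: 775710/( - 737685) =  - 2^1*3^1*17^1*97^( - 1)= - 102/97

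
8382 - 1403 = 6979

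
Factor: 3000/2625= 8/7= 2^3 * 7^( - 1 ) 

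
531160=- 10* ( - 53116 ) 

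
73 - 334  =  -261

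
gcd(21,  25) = 1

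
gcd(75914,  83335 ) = 1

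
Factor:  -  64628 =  -2^2 * 107^1*151^1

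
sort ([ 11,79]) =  [11 , 79] 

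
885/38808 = 295/12936 = 0.02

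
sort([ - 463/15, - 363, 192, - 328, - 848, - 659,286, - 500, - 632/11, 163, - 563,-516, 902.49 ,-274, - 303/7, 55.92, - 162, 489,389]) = [ - 848,  -  659,  -  563,-516, - 500,-363, - 328, - 274,-162, - 632/11, - 303/7,  -  463/15, 55.92,163,192, 286, 389, 489,902.49]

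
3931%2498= 1433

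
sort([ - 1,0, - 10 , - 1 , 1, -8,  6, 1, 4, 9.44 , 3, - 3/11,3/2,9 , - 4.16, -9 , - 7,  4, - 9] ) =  [ -10 , - 9, - 9,-8, - 7  , - 4.16 ,-1 , - 1, - 3/11 , 0,  1,1, 3/2, 3, 4, 4,6, 9,9.44] 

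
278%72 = 62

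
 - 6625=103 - 6728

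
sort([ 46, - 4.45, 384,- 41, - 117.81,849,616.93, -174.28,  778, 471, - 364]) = [ - 364, - 174.28,  -  117.81, - 41, - 4.45,46,384, 471,616.93,778,849]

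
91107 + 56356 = 147463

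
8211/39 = 210+ 7/13=210.54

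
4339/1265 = 4339/1265 = 3.43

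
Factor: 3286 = 2^1 * 31^1*53^1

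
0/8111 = 0 = 0.00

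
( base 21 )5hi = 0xa14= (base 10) 2580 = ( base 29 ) 31S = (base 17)8FD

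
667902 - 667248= 654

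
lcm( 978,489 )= 978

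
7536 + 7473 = 15009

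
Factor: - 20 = -2^2*5^1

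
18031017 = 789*22853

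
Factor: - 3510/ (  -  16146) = 5^1 *23^( - 1 ) =5/23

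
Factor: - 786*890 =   -  699540= - 2^2*3^1*5^1*89^1*131^1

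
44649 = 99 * 451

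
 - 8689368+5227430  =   - 3461938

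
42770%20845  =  1080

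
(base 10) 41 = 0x29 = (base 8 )51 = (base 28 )1d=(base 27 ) 1e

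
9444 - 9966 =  - 522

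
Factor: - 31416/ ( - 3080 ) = 51/5 = 3^1 * 5^( - 1)*17^1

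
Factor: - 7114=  - 2^1*3557^1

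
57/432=19/144 = 0.13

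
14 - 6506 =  - 6492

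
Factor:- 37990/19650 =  - 3^(  -  1)*5^( - 1 )*29^1 = - 29/15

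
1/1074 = 1/1074 = 0.00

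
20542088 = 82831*248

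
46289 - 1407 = 44882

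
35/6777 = 35/6777 = 0.01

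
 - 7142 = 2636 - 9778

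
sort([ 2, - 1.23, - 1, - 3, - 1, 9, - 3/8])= [ - 3, - 1.23, - 1, - 1,-3/8,2,9 ]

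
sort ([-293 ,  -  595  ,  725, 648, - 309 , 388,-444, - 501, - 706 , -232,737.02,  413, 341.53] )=[  -  706,-595, - 501 ,  -  444, - 309 , - 293, - 232 , 341.53, 388 , 413, 648 , 725,737.02]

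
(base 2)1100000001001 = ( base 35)50s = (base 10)6153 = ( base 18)10hf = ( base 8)14011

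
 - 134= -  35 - 99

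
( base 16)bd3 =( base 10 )3027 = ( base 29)3HB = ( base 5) 44102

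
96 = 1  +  95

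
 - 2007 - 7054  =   - 9061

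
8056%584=464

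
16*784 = 12544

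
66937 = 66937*1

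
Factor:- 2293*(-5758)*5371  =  70913817874 = 2^1*41^1*131^1*2293^1*2879^1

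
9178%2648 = 1234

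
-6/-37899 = 2/12633 = 0.00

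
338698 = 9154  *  37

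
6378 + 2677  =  9055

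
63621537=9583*6639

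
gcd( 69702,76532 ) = 2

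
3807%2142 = 1665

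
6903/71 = 97 + 16/71= 97.23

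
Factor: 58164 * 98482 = 5728107048  =  2^3*3^1*37^1*41^1*131^1*1201^1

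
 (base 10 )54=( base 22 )2A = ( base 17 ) 33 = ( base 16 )36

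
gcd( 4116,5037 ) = 3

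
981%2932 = 981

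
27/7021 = 27/7021 = 0.00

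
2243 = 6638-4395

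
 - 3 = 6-9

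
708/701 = 708/701 = 1.01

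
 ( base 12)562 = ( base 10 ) 794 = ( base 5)11134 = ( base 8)1432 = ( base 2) 1100011010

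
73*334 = 24382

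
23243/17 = 23243/17 = 1367.24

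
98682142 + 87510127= 186192269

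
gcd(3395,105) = 35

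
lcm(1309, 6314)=107338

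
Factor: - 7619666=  - 2^1*137^1*27809^1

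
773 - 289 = 484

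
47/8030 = 47/8030  =  0.01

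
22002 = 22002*1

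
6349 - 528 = 5821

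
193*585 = 112905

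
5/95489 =5/95489 = 0.00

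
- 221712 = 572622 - 794334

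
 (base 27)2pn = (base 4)201230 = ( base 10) 2156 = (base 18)6BE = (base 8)4154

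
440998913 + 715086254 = 1156085167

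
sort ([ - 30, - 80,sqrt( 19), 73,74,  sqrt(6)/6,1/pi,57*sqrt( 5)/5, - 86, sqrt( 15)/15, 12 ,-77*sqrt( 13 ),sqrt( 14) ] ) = [ - 77*sqrt( 13), - 86,-80, - 30,sqrt(15)/15, 1/pi , sqrt( 6 ) /6, sqrt( 14),sqrt ( 19),12, 57 * sqrt( 5 ) /5 , 73,74 ]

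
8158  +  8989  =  17147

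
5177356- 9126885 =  - 3949529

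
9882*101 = 998082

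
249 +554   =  803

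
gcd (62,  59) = 1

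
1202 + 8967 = 10169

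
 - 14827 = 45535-60362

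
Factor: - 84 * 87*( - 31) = 2^2*3^2*7^1*29^1*31^1= 226548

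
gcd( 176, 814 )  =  22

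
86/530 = 43/265 = 0.16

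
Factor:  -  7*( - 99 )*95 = 3^2 * 5^1*7^1* 11^1*19^1 = 65835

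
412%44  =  16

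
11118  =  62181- 51063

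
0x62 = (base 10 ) 98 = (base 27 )3h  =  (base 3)10122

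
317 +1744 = 2061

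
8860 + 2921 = 11781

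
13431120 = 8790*1528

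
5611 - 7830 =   -  2219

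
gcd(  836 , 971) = 1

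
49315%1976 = 1891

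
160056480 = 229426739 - 69370259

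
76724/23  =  76724/23 = 3335.83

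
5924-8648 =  - 2724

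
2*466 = 932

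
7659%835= 144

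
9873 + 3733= 13606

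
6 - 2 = 4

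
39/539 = 39/539 = 0.07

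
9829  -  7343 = 2486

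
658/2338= 47/167 = 0.28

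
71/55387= 71/55387 = 0.00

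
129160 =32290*4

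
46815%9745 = 7835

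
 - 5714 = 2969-8683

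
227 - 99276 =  - 99049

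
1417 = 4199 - 2782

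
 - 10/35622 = -1 + 17806/17811 =- 0.00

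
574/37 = 15+19/37 = 15.51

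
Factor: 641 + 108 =749 = 7^1*107^1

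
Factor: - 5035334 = - 2^1*359^1*  7013^1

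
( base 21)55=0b1101110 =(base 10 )110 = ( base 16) 6E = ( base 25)4a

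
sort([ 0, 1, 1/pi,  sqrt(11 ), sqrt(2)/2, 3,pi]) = [ 0  ,  1/pi,  sqrt(2 ) /2,1, 3,  pi,sqrt(11 ) ] 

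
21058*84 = 1768872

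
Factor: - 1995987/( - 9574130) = 2^ ( - 1 ) *3^1 * 5^( - 1)*7^1*17^1*5591^1 *957413^( - 1 ) 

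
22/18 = 11/9 = 1.22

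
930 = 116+814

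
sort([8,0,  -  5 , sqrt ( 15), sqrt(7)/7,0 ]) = [ - 5,0, 0,sqrt( 7) /7,sqrt( 15 ) , 8]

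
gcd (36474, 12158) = 12158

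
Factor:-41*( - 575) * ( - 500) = - 11787500 = -2^2  *  5^5 * 23^1*41^1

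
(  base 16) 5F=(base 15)65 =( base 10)95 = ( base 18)55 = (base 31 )32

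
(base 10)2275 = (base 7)6430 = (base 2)100011100011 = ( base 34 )1WV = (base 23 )46l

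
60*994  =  59640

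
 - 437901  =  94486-532387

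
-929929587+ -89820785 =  - 1019750372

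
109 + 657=766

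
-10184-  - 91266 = 81082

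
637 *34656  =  22075872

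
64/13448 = 8/1681 = 0.00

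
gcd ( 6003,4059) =9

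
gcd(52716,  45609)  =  69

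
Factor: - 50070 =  - 2^1*3^1 *5^1*1669^1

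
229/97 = 2 + 35/97 = 2.36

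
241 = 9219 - 8978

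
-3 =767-770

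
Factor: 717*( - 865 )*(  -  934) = 579271470 = 2^1*3^1*5^1 *173^1 * 239^1 * 467^1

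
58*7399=429142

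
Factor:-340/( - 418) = 170/209 = 2^1*5^1 * 11^( - 1 )*17^1*19^( - 1 )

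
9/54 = 1/6 = 0.17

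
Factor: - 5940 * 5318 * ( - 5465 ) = 2^3*3^3*5^2*11^1 *1093^1*2659^1  =  172633447800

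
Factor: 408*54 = 2^4*3^4*17^1 =22032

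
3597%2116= 1481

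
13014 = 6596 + 6418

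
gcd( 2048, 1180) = 4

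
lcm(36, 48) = 144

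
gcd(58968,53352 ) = 2808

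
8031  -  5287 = 2744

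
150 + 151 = 301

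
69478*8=555824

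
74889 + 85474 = 160363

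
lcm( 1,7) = 7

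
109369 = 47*2327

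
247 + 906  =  1153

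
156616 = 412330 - 255714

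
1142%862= 280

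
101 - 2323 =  - 2222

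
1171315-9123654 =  - 7952339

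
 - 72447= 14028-86475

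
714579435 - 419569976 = 295009459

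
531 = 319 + 212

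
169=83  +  86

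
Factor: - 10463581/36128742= - 2^( - 1)*3^( - 1 )*13^(  -  1)*271^1*38611^1 * 463189^( - 1)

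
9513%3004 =501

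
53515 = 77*695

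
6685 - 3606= 3079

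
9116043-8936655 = 179388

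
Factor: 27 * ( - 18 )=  -486 =- 2^1 * 3^5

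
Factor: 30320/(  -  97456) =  - 1895/6091  =  - 5^1*379^1 *6091^( - 1) 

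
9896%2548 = 2252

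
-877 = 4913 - 5790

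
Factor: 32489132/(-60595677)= - 2^2*3^(-2) * 13^1*37^( - 1) * 283^ (  -  1 )* 643^( - 1)*624791^1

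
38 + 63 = 101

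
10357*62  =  642134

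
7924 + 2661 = 10585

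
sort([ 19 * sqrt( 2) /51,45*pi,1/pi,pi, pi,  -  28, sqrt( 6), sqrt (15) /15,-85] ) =[  -  85, - 28,sqrt ( 15 ) /15, 1/pi,19*sqrt( 2)/51, sqrt( 6),pi, pi,45*pi] 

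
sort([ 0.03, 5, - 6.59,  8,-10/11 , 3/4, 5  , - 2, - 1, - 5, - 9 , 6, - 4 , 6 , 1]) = [-9, - 6.59, - 5, - 4 , - 2, - 1, - 10/11, 0.03, 3/4, 1 , 5, 5,6, 6,8]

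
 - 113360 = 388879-502239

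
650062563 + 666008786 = 1316071349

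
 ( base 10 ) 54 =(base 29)1P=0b110110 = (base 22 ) 2a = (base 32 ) 1m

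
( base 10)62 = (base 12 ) 52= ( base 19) 35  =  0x3e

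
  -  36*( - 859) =30924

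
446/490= 223/245  =  0.91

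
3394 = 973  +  2421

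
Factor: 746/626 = 373/313 =313^( - 1 ) * 373^1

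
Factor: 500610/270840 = 451/244 = 2^( - 2)*11^1*41^1*61^( - 1)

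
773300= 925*836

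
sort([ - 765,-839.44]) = [ - 839.44, - 765 ] 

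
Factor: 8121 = 3^1* 2707^1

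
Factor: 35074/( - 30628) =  - 71/62 = - 2^( - 1 )*31^(-1)*71^1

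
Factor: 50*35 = 2^1*5^3* 7^1 = 1750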